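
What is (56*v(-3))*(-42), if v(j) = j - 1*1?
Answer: 9408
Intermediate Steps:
v(j) = -1 + j (v(j) = j - 1 = -1 + j)
(56*v(-3))*(-42) = (56*(-1 - 3))*(-42) = (56*(-4))*(-42) = -224*(-42) = 9408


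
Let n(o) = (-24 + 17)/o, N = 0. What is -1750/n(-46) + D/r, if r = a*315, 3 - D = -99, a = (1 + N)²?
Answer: -1207466/105 ≈ -11500.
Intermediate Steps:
a = 1 (a = (1 + 0)² = 1² = 1)
D = 102 (D = 3 - 1*(-99) = 3 + 99 = 102)
r = 315 (r = 1*315 = 315)
n(o) = -7/o
-1750/n(-46) + D/r = -1750/((-7/(-46))) + 102/315 = -1750/((-7*(-1/46))) + 102*(1/315) = -1750/7/46 + 34/105 = -1750*46/7 + 34/105 = -11500 + 34/105 = -1207466/105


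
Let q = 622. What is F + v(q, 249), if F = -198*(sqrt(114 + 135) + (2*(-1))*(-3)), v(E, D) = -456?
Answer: -1644 - 198*sqrt(249) ≈ -4768.4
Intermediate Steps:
F = -1188 - 198*sqrt(249) (F = -198*(sqrt(249) - 2*(-3)) = -198*(sqrt(249) + 6) = -198*(6 + sqrt(249)) = -1188 - 198*sqrt(249) ≈ -4312.4)
F + v(q, 249) = (-1188 - 198*sqrt(249)) - 456 = -1644 - 198*sqrt(249)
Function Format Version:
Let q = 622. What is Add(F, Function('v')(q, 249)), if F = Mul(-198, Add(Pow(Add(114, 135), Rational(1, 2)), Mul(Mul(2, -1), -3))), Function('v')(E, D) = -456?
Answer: Add(-1644, Mul(-198, Pow(249, Rational(1, 2)))) ≈ -4768.4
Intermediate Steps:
F = Add(-1188, Mul(-198, Pow(249, Rational(1, 2)))) (F = Mul(-198, Add(Pow(249, Rational(1, 2)), Mul(-2, -3))) = Mul(-198, Add(Pow(249, Rational(1, 2)), 6)) = Mul(-198, Add(6, Pow(249, Rational(1, 2)))) = Add(-1188, Mul(-198, Pow(249, Rational(1, 2)))) ≈ -4312.4)
Add(F, Function('v')(q, 249)) = Add(Add(-1188, Mul(-198, Pow(249, Rational(1, 2)))), -456) = Add(-1644, Mul(-198, Pow(249, Rational(1, 2))))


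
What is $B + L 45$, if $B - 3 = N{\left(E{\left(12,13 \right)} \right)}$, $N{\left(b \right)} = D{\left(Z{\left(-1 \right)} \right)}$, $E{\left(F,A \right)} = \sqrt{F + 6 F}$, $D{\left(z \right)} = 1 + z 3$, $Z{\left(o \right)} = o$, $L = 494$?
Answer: $22231$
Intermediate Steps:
$D{\left(z \right)} = 1 + 3 z$
$E{\left(F,A \right)} = \sqrt{7} \sqrt{F}$ ($E{\left(F,A \right)} = \sqrt{7 F} = \sqrt{7} \sqrt{F}$)
$N{\left(b \right)} = -2$ ($N{\left(b \right)} = 1 + 3 \left(-1\right) = 1 - 3 = -2$)
$B = 1$ ($B = 3 - 2 = 1$)
$B + L 45 = 1 + 494 \cdot 45 = 1 + 22230 = 22231$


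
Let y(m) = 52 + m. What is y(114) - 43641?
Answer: -43475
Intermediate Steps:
y(114) - 43641 = (52 + 114) - 43641 = 166 - 43641 = -43475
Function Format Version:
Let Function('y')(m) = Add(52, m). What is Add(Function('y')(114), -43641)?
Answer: -43475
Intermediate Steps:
Add(Function('y')(114), -43641) = Add(Add(52, 114), -43641) = Add(166, -43641) = -43475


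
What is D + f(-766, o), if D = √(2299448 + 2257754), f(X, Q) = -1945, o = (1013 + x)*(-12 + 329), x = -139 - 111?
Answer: -1945 + √4557202 ≈ 189.76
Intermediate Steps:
x = -250
o = 241871 (o = (1013 - 250)*(-12 + 329) = 763*317 = 241871)
D = √4557202 ≈ 2134.8
D + f(-766, o) = √4557202 - 1945 = -1945 + √4557202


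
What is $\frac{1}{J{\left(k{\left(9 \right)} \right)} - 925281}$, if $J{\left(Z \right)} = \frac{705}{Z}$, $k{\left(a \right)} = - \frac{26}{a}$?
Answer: $- \frac{26}{24063651} \approx -1.0805 \cdot 10^{-6}$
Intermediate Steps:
$\frac{1}{J{\left(k{\left(9 \right)} \right)} - 925281} = \frac{1}{\frac{705}{\left(-26\right) \frac{1}{9}} - 925281} = \frac{1}{\frac{705}{- \frac{26}{9}} - 925281} = \frac{1}{705 \left(- \frac{9}{26}\right) - 925281} = \frac{1}{- \frac{6345}{26} - 925281} = \frac{1}{- \frac{24063651}{26}} = - \frac{26}{24063651}$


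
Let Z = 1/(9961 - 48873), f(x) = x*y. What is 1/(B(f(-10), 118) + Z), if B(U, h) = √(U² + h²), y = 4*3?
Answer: 38912/42886607405055 + 3028287488*√7081/42886607405055 ≈ 0.0059419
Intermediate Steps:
y = 12
f(x) = 12*x (f(x) = x*12 = 12*x)
Z = -1/38912 (Z = 1/(-38912) = -1/38912 ≈ -2.5699e-5)
1/(B(f(-10), 118) + Z) = 1/(√((12*(-10))² + 118²) - 1/38912) = 1/(√((-120)² + 13924) - 1/38912) = 1/(√(14400 + 13924) - 1/38912) = 1/(√28324 - 1/38912) = 1/(2*√7081 - 1/38912) = 1/(-1/38912 + 2*√7081)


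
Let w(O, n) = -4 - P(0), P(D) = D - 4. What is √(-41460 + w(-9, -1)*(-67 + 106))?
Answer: 2*I*√10365 ≈ 203.62*I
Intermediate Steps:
P(D) = -4 + D
w(O, n) = 0 (w(O, n) = -4 - (-4 + 0) = -4 - 1*(-4) = -4 + 4 = 0)
√(-41460 + w(-9, -1)*(-67 + 106)) = √(-41460 + 0*(-67 + 106)) = √(-41460 + 0*39) = √(-41460 + 0) = √(-41460) = 2*I*√10365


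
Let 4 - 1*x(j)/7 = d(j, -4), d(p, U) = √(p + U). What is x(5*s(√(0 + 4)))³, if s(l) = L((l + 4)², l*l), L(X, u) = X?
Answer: 746368 - 307328*√11 ≈ -2.7292e+5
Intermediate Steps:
s(l) = (4 + l)² (s(l) = (l + 4)² = (4 + l)²)
d(p, U) = √(U + p)
x(j) = 28 - 7*√(-4 + j)
x(5*s(√(0 + 4)))³ = (28 - 7*√(-4 + 5*(4 + √(0 + 4))²))³ = (28 - 7*√(-4 + 5*(4 + √4)²))³ = (28 - 7*√(-4 + 5*(4 + 2)²))³ = (28 - 7*√(-4 + 5*6²))³ = (28 - 7*√(-4 + 5*36))³ = (28 - 7*√(-4 + 180))³ = (28 - 28*√11)³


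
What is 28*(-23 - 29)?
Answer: -1456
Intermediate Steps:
28*(-23 - 29) = 28*(-52) = -1456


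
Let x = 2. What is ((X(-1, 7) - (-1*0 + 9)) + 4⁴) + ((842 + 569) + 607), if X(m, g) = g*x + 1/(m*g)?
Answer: 15952/7 ≈ 2278.9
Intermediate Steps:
X(m, g) = 2*g + 1/(g*m) (X(m, g) = g*2 + 1/(m*g) = 2*g + 1/(g*m))
((X(-1, 7) - (-1*0 + 9)) + 4⁴) + ((842 + 569) + 607) = (((2*7 + 1/(7*(-1))) - (-1*0 + 9)) + 4⁴) + ((842 + 569) + 607) = (((14 + (⅐)*(-1)) - (0 + 9)) + 256) + (1411 + 607) = (((14 - ⅐) - 1*9) + 256) + 2018 = ((97/7 - 9) + 256) + 2018 = (34/7 + 256) + 2018 = 1826/7 + 2018 = 15952/7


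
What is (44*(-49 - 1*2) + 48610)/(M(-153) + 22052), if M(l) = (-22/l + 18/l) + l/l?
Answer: 7093998/3374113 ≈ 2.1025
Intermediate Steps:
M(l) = 1 - 4/l (M(l) = -4/l + 1 = 1 - 4/l)
(44*(-49 - 1*2) + 48610)/(M(-153) + 22052) = (44*(-49 - 1*2) + 48610)/((-4 - 153)/(-153) + 22052) = (44*(-49 - 2) + 48610)/(-1/153*(-157) + 22052) = (44*(-51) + 48610)/(157/153 + 22052) = (-2244 + 48610)/(3374113/153) = 46366*(153/3374113) = 7093998/3374113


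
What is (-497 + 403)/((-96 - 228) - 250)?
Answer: 47/287 ≈ 0.16376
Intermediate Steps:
(-497 + 403)/((-96 - 228) - 250) = -94/(-324 - 250) = -94/(-574) = -94*(-1/574) = 47/287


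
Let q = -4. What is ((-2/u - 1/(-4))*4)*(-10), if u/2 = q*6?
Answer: -35/3 ≈ -11.667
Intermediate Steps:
u = -48 (u = 2*(-4*6) = 2*(-24) = -48)
((-2/u - 1/(-4))*4)*(-10) = ((-2/(-48) - 1/(-4))*4)*(-10) = ((-2*(-1/48) - 1*(-1/4))*4)*(-10) = ((1/24 + 1/4)*4)*(-10) = ((7/24)*4)*(-10) = (7/6)*(-10) = -35/3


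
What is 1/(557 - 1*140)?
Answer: 1/417 ≈ 0.0023981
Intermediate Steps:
1/(557 - 1*140) = 1/(557 - 140) = 1/417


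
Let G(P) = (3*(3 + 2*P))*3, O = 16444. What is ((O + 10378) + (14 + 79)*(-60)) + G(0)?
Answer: 21269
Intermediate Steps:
G(P) = 27 + 18*P (G(P) = (9 + 6*P)*3 = 27 + 18*P)
((O + 10378) + (14 + 79)*(-60)) + G(0) = ((16444 + 10378) + (14 + 79)*(-60)) + (27 + 18*0) = (26822 + 93*(-60)) + (27 + 0) = (26822 - 5580) + 27 = 21242 + 27 = 21269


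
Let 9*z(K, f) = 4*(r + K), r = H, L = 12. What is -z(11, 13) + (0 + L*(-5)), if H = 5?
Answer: -604/9 ≈ -67.111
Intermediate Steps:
r = 5
z(K, f) = 20/9 + 4*K/9 (z(K, f) = (4*(5 + K))/9 = (20 + 4*K)/9 = 20/9 + 4*K/9)
-z(11, 13) + (0 + L*(-5)) = -(20/9 + (4/9)*11) + (0 + 12*(-5)) = -(20/9 + 44/9) + (0 - 60) = -1*64/9 - 60 = -64/9 - 60 = -604/9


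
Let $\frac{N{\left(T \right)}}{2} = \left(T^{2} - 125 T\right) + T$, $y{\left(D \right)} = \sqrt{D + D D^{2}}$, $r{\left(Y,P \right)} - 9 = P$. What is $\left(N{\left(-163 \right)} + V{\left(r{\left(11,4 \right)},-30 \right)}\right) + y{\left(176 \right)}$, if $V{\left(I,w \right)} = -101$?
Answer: $93461 + 4 \sqrt{340747} \approx 95796.0$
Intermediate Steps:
$r{\left(Y,P \right)} = 9 + P$
$y{\left(D \right)} = \sqrt{D + D^{3}}$
$N{\left(T \right)} = - 248 T + 2 T^{2}$ ($N{\left(T \right)} = 2 \left(\left(T^{2} - 125 T\right) + T\right) = 2 \left(T^{2} - 124 T\right) = - 248 T + 2 T^{2}$)
$\left(N{\left(-163 \right)} + V{\left(r{\left(11,4 \right)},-30 \right)}\right) + y{\left(176 \right)} = \left(2 \left(-163\right) \left(-124 - 163\right) - 101\right) + \sqrt{176 + 176^{3}} = \left(2 \left(-163\right) \left(-287\right) - 101\right) + \sqrt{176 + 5451776} = \left(93562 - 101\right) + \sqrt{5451952} = 93461 + 4 \sqrt{340747}$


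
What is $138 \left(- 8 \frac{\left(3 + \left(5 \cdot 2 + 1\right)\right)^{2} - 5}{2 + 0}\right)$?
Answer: $-105432$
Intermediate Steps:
$138 \left(- 8 \frac{\left(3 + \left(5 \cdot 2 + 1\right)\right)^{2} - 5}{2 + 0}\right) = 138 \left(- 8 \frac{\left(3 + \left(10 + 1\right)\right)^{2} - 5}{2}\right) = 138 \left(- 8 \left(\left(3 + 11\right)^{2} - 5\right) \frac{1}{2}\right) = 138 \left(- 8 \left(14^{2} - 5\right) \frac{1}{2}\right) = 138 \left(- 8 \left(196 - 5\right) \frac{1}{2}\right) = 138 \left(- 8 \cdot 191 \cdot \frac{1}{2}\right) = 138 \left(\left(-8\right) \frac{191}{2}\right) = 138 \left(-764\right) = -105432$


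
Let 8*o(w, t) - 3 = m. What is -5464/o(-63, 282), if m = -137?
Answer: 21856/67 ≈ 326.21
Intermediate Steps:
o(w, t) = -67/4 (o(w, t) = 3/8 + (⅛)*(-137) = 3/8 - 137/8 = -67/4)
-5464/o(-63, 282) = -5464/(-67/4) = -5464*(-4/67) = 21856/67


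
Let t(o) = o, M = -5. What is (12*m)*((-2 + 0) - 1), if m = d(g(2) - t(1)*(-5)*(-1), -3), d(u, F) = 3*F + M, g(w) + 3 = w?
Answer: 504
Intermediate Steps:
g(w) = -3 + w
d(u, F) = -5 + 3*F (d(u, F) = 3*F - 5 = -5 + 3*F)
m = -14 (m = -5 + 3*(-3) = -5 - 9 = -14)
(12*m)*((-2 + 0) - 1) = (12*(-14))*((-2 + 0) - 1) = -168*(-2 - 1) = -168*(-3) = 504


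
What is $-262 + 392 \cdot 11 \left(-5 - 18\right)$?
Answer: $-99438$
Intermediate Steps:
$-262 + 392 \cdot 11 \left(-5 - 18\right) = -262 + 392 \cdot 11 \left(-23\right) = -262 + 392 \left(-253\right) = -262 - 99176 = -99438$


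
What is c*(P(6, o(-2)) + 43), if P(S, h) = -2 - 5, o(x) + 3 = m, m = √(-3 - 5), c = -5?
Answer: -180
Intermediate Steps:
m = 2*I*√2 (m = √(-8) = 2*I*√2 ≈ 2.8284*I)
o(x) = -3 + 2*I*√2
P(S, h) = -7
c*(P(6, o(-2)) + 43) = -5*(-7 + 43) = -5*36 = -180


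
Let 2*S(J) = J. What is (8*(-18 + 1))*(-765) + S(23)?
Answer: 208103/2 ≈ 1.0405e+5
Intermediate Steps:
S(J) = J/2
(8*(-18 + 1))*(-765) + S(23) = (8*(-18 + 1))*(-765) + (½)*23 = (8*(-17))*(-765) + 23/2 = -136*(-765) + 23/2 = 104040 + 23/2 = 208103/2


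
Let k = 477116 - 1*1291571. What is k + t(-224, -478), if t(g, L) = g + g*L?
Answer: -707607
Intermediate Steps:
t(g, L) = g + L*g
k = -814455 (k = 477116 - 1291571 = -814455)
k + t(-224, -478) = -814455 - 224*(1 - 478) = -814455 - 224*(-477) = -814455 + 106848 = -707607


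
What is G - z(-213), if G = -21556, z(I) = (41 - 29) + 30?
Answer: -21598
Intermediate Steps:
z(I) = 42 (z(I) = 12 + 30 = 42)
G - z(-213) = -21556 - 1*42 = -21556 - 42 = -21598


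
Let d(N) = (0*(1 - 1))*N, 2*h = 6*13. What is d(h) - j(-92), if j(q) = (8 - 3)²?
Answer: -25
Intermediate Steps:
h = 39 (h = (6*13)/2 = (½)*78 = 39)
j(q) = 25 (j(q) = 5² = 25)
d(N) = 0 (d(N) = (0*0)*N = 0*N = 0)
d(h) - j(-92) = 0 - 1*25 = 0 - 25 = -25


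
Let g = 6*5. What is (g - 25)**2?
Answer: 25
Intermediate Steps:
g = 30
(g - 25)**2 = (30 - 25)**2 = 5**2 = 25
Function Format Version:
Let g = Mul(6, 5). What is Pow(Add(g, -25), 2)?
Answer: 25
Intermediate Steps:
g = 30
Pow(Add(g, -25), 2) = Pow(Add(30, -25), 2) = Pow(5, 2) = 25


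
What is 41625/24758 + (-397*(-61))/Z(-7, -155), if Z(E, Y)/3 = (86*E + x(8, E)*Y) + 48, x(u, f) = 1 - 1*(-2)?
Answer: -472316861/75685206 ≈ -6.2405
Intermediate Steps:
x(u, f) = 3 (x(u, f) = 1 + 2 = 3)
Z(E, Y) = 144 + 9*Y + 258*E (Z(E, Y) = 3*((86*E + 3*Y) + 48) = 3*((3*Y + 86*E) + 48) = 3*(48 + 3*Y + 86*E) = 144 + 9*Y + 258*E)
41625/24758 + (-397*(-61))/Z(-7, -155) = 41625/24758 + (-397*(-61))/(144 + 9*(-155) + 258*(-7)) = 41625*(1/24758) + 24217/(144 - 1395 - 1806) = 41625/24758 + 24217/(-3057) = 41625/24758 + 24217*(-1/3057) = 41625/24758 - 24217/3057 = -472316861/75685206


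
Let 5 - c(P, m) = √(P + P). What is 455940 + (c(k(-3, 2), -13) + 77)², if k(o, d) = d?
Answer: 462340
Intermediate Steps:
c(P, m) = 5 - √2*√P (c(P, m) = 5 - √(P + P) = 5 - √(2*P) = 5 - √2*√P)
455940 + (c(k(-3, 2), -13) + 77)² = 455940 + ((5 - √2*√2) + 77)² = 455940 + ((5 - 2) + 77)² = 455940 + (3 + 77)² = 455940 + 80² = 455940 + 6400 = 462340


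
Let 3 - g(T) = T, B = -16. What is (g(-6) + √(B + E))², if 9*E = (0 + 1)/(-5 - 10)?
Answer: (405 + I*√32415)²/2025 ≈ 64.993 + 72.017*I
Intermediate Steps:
g(T) = 3 - T
E = -1/135 (E = ((0 + 1)/(-5 - 10))/9 = (1/(-15))/9 = (1*(-1/15))/9 = (⅑)*(-1/15) = -1/135 ≈ -0.0074074)
(g(-6) + √(B + E))² = ((3 - 1*(-6)) + √(-16 - 1/135))² = ((3 + 6) + √(-2161/135))² = (9 + I*√32415/45)²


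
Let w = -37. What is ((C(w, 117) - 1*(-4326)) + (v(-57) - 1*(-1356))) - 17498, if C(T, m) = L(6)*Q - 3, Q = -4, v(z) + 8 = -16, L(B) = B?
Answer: -11867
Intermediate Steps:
v(z) = -24 (v(z) = -8 - 16 = -24)
C(T, m) = -27 (C(T, m) = 6*(-4) - 3 = -24 - 3 = -27)
((C(w, 117) - 1*(-4326)) + (v(-57) - 1*(-1356))) - 17498 = ((-27 - 1*(-4326)) + (-24 - 1*(-1356))) - 17498 = ((-27 + 4326) + (-24 + 1356)) - 17498 = (4299 + 1332) - 17498 = 5631 - 17498 = -11867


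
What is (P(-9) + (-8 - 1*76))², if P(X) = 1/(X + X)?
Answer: 2289169/324 ≈ 7065.3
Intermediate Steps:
P(X) = 1/(2*X)
(P(-9) + (-8 - 1*76))² = ((½)/(-9) + (-8 - 1*76))² = ((½)*(-⅑) + (-8 - 76))² = (-1/18 - 84)² = (-1513/18)² = 2289169/324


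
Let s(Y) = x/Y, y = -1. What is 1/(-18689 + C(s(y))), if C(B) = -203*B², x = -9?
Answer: -1/35132 ≈ -2.8464e-5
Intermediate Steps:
s(Y) = -9/Y
1/(-18689 + C(s(y))) = 1/(-18689 - 203*(-9/(-1))²) = 1/(-18689 - 203*(-9*(-1))²) = 1/(-18689 - 203*9²) = 1/(-18689 - 203*81) = 1/(-18689 - 16443) = 1/(-35132) = -1/35132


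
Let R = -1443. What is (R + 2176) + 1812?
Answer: 2545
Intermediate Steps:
(R + 2176) + 1812 = (-1443 + 2176) + 1812 = 733 + 1812 = 2545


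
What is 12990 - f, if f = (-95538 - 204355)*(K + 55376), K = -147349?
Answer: -27582045899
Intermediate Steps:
f = 27582058889 (f = (-95538 - 204355)*(-147349 + 55376) = -299893*(-91973) = 27582058889)
12990 - f = 12990 - 1*27582058889 = 12990 - 27582058889 = -27582045899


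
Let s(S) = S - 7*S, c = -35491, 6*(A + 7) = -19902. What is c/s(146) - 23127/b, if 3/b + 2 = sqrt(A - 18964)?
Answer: 13541659/876 - 30836*I*sqrt(1393) ≈ 15459.0 - 1.1509e+6*I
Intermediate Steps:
A = -3324 (A = -7 + (1/6)*(-19902) = -7 - 3317 = -3324)
b = 3/(-2 + 4*I*sqrt(1393)) (b = 3/(-2 + sqrt(-3324 - 18964)) = 3/(-2 + sqrt(-22288)) = 3/(-2 + 4*I*sqrt(1393)) ≈ -0.00026916 - 0.020091*I)
s(S) = -6*S
c/s(146) - 23127/b = -35491/((-6*146)) - 23127/(-3/11146 - 3*I*sqrt(1393)/5573) = -35491/(-876) - 23127/(-3/11146 - 3*I*sqrt(1393)/5573) = -35491*(-1/876) - 23127/(-3/11146 - 3*I*sqrt(1393)/5573) = 35491/876 - 23127/(-3/11146 - 3*I*sqrt(1393)/5573)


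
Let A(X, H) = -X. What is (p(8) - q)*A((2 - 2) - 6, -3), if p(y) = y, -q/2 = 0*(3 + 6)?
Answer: 48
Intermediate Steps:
q = 0 (q = -0*(3 + 6) = -0*9 = -2*0 = 0)
(p(8) - q)*A((2 - 2) - 6, -3) = (8 - 1*0)*(-((2 - 2) - 6)) = (8 + 0)*(-(0 - 6)) = 8*(-1*(-6)) = 8*6 = 48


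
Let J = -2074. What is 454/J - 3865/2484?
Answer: -4571873/2575908 ≈ -1.7749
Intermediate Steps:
454/J - 3865/2484 = 454/(-2074) - 3865/2484 = 454*(-1/2074) - 3865*1/2484 = -227/1037 - 3865/2484 = -4571873/2575908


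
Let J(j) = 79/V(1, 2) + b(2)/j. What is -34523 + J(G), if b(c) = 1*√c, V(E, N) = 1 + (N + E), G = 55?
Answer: -138013/4 + √2/55 ≈ -34503.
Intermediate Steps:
V(E, N) = 1 + E + N (V(E, N) = 1 + (E + N) = 1 + E + N)
b(c) = √c
J(j) = 79/4 + √2/j (J(j) = 79/(1 + 1 + 2) + √2/j = 79/4 + √2/j)
-34523 + J(G) = -34523 + (79/4 + √2/55) = -138013/4 + √2/55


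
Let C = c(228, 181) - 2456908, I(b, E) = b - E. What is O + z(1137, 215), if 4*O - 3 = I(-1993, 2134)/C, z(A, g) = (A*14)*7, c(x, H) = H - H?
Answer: 1095061098083/9827632 ≈ 1.1143e+5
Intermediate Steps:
c(x, H) = 0
z(A, g) = 98*A (z(A, g) = (14*A)*7 = 98*A)
C = -2456908 (C = 0 - 2456908 = -2456908)
O = 7374851/9827632 (O = ¾ + ((-1993 - 1*2134)/(-2456908))/4 = ¾ + ((-1993 - 2134)*(-1/2456908))/4 = ¾ + (-4127*(-1/2456908))/4 = ¾ + (¼)*(4127/2456908) = ¾ + 4127/9827632 = 7374851/9827632 ≈ 0.75042)
O + z(1137, 215) = 7374851/9827632 + 98*1137 = 7374851/9827632 + 111426 = 1095061098083/9827632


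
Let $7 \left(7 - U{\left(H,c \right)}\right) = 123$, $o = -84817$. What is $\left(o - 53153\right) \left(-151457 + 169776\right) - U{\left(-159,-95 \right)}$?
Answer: $- \frac{17692306936}{7} \approx -2.5275 \cdot 10^{9}$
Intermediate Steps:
$U{\left(H,c \right)} = - \frac{74}{7}$ ($U{\left(H,c \right)} = 7 - \frac{123}{7} = - \frac{74}{7}$)
$\left(o - 53153\right) \left(-151457 + 169776\right) - U{\left(-159,-95 \right)} = \left(-84817 - 53153\right) \left(-151457 + 169776\right) - - \frac{74}{7} = \left(-137970\right) 18319 + \frac{74}{7} = -2527472430 + \frac{74}{7} = - \frac{17692306936}{7}$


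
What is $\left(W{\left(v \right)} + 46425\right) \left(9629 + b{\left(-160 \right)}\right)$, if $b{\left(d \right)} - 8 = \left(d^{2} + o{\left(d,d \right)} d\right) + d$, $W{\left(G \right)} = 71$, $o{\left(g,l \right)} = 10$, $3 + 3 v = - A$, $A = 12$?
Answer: $1556546592$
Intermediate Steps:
$v = -5$ ($v = -1 + \frac{\left(-1\right) 12}{3} = -1 + \frac{1}{3} \left(-12\right) = -1 - 4 = -5$)
$b{\left(d \right)} = 8 + d^{2} + 11 d$ ($b{\left(d \right)} = 8 + \left(\left(d^{2} + 10 d\right) + d\right) = 8 + \left(d^{2} + 11 d\right) = 8 + d^{2} + 11 d$)
$\left(W{\left(v \right)} + 46425\right) \left(9629 + b{\left(-160 \right)}\right) = \left(71 + 46425\right) \left(9629 + \left(8 + \left(-160\right)^{2} + 11 \left(-160\right)\right)\right) = 46496 \left(9629 + \left(8 + 25600 - 1760\right)\right) = 46496 \left(9629 + 23848\right) = 46496 \cdot 33477 = 1556546592$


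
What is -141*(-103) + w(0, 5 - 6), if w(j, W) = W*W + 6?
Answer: 14530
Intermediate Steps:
w(j, W) = 6 + W² (w(j, W) = W² + 6 = 6 + W²)
-141*(-103) + w(0, 5 - 6) = -141*(-103) + (6 + (5 - 6)²) = 14523 + (6 + (-1)²) = 14523 + (6 + 1) = 14523 + 7 = 14530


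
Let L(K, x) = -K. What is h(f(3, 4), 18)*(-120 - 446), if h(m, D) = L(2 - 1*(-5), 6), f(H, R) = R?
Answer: 3962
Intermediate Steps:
h(m, D) = -7 (h(m, D) = -(2 - 1*(-5)) = -(2 + 5) = -1*7 = -7)
h(f(3, 4), 18)*(-120 - 446) = -7*(-120 - 446) = -7*(-566) = 3962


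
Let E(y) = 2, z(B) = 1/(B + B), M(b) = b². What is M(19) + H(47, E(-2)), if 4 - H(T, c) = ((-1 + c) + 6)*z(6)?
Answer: 4373/12 ≈ 364.42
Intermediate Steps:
z(B) = 1/(2*B)
H(T, c) = 43/12 - c/12 (H(T, c) = 4 - ((-1 + c) + 6)*(½)/6 = 4 - (5 + c)*(½)*(⅙) = 4 - (5 + c)/12 = 4 - (5/12 + c/12) = 4 + (-5/12 - c/12) = 43/12 - c/12)
M(19) + H(47, E(-2)) = 19² + (43/12 - 1/12*2) = 361 + (43/12 - ⅙) = 361 + 41/12 = 4373/12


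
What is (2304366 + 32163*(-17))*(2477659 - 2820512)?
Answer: -602596718535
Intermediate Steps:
(2304366 + 32163*(-17))*(2477659 - 2820512) = (2304366 - 546771)*(-342853) = 1757595*(-342853) = -602596718535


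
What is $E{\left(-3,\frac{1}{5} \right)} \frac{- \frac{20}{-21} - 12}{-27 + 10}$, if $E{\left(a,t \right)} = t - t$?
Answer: $0$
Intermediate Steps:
$E{\left(a,t \right)} = 0$
$E{\left(-3,\frac{1}{5} \right)} \frac{- \frac{20}{-21} - 12}{-27 + 10} = 0 \frac{- \frac{20}{-21} - 12}{-27 + 10} = 0 \frac{\left(-20\right) \left(- \frac{1}{21}\right) - 12}{-17} = 0 \left(\frac{20}{21} - 12\right) \left(- \frac{1}{17}\right) = 0 \left(\left(- \frac{232}{21}\right) \left(- \frac{1}{17}\right)\right) = 0 \cdot \frac{232}{357} = 0$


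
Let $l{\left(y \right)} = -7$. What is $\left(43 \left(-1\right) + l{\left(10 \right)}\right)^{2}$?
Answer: $2500$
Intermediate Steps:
$\left(43 \left(-1\right) + l{\left(10 \right)}\right)^{2} = \left(43 \left(-1\right) - 7\right)^{2} = \left(-43 - 7\right)^{2} = \left(-50\right)^{2} = 2500$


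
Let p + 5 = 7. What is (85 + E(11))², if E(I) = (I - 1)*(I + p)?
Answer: 46225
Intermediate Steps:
p = 2 (p = -5 + 7 = 2)
E(I) = (-1 + I)*(2 + I) (E(I) = (I - 1)*(I + 2) = (-1 + I)*(2 + I))
(85 + E(11))² = (85 + (-2 + 11 + 11²))² = (85 + (-2 + 11 + 121))² = (85 + 130)² = 215² = 46225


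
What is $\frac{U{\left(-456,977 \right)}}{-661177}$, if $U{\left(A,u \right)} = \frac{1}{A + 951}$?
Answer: $- \frac{1}{327282615} \approx -3.0555 \cdot 10^{-9}$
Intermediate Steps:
$U{\left(A,u \right)} = \frac{1}{951 + A}$
$\frac{U{\left(-456,977 \right)}}{-661177} = \frac{1}{\left(951 - 456\right) \left(-661177\right)} = \frac{1}{495} \left(- \frac{1}{661177}\right) = - \frac{1}{327282615}$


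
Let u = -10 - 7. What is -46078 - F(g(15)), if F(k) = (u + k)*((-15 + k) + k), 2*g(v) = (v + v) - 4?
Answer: -46034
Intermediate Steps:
u = -17
g(v) = -2 + v (g(v) = ((v + v) - 4)/2 = (2*v - 4)/2 = (-4 + 2*v)/2 = -2 + v)
F(k) = (-17 + k)*(-15 + 2*k) (F(k) = (-17 + k)*((-15 + k) + k) = (-17 + k)*(-15 + 2*k))
-46078 - F(g(15)) = -46078 - (255 - 49*(-2 + 15) + 2*(-2 + 15)²) = -46078 - (255 - 49*13 + 2*13²) = -46078 - (255 - 637 + 2*169) = -46078 - (255 - 637 + 338) = -46078 - 1*(-44) = -46078 + 44 = -46034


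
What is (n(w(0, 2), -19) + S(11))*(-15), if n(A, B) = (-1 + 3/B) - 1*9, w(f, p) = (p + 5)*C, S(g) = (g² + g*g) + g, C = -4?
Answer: -69210/19 ≈ -3642.6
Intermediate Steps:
S(g) = g + 2*g² (S(g) = (g² + g²) + g = 2*g² + g = g + 2*g²)
w(f, p) = -20 - 4*p (w(f, p) = (p + 5)*(-4) = (5 + p)*(-4) = -20 - 4*p)
n(A, B) = -10 + 3/B (n(A, B) = (-1 + 3/B) - 9 = -10 + 3/B)
(n(w(0, 2), -19) + S(11))*(-15) = ((-10 + 3/(-19)) + 11*(1 + 2*11))*(-15) = ((-10 + 3*(-1/19)) + 11*(1 + 22))*(-15) = ((-10 - 3/19) + 11*23)*(-15) = (-193/19 + 253)*(-15) = (4614/19)*(-15) = -69210/19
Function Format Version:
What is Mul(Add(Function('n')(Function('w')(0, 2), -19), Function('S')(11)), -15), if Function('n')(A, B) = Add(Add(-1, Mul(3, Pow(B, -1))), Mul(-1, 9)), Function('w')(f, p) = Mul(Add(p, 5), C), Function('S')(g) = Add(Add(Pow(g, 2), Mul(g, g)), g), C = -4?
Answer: Rational(-69210, 19) ≈ -3642.6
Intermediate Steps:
Function('S')(g) = Add(g, Mul(2, Pow(g, 2))) (Function('S')(g) = Add(Add(Pow(g, 2), Pow(g, 2)), g) = Add(Mul(2, Pow(g, 2)), g) = Add(g, Mul(2, Pow(g, 2))))
Function('w')(f, p) = Add(-20, Mul(-4, p)) (Function('w')(f, p) = Mul(Add(p, 5), -4) = Mul(Add(5, p), -4) = Add(-20, Mul(-4, p)))
Function('n')(A, B) = Add(-10, Mul(3, Pow(B, -1))) (Function('n')(A, B) = Add(Add(-1, Mul(3, Pow(B, -1))), -9) = Add(-10, Mul(3, Pow(B, -1))))
Mul(Add(Function('n')(Function('w')(0, 2), -19), Function('S')(11)), -15) = Mul(Add(Add(-10, Mul(3, Pow(-19, -1))), Mul(11, Add(1, Mul(2, 11)))), -15) = Mul(Add(Add(-10, Mul(3, Rational(-1, 19))), Mul(11, Add(1, 22))), -15) = Mul(Add(Add(-10, Rational(-3, 19)), Mul(11, 23)), -15) = Mul(Add(Rational(-193, 19), 253), -15) = Mul(Rational(4614, 19), -15) = Rational(-69210, 19)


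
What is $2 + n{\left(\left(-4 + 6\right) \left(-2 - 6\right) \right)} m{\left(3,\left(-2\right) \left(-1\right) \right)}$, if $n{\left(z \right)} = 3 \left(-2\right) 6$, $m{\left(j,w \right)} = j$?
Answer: $-106$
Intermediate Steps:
$n{\left(z \right)} = -36$ ($n{\left(z \right)} = \left(-6\right) 6 = -36$)
$2 + n{\left(\left(-4 + 6\right) \left(-2 - 6\right) \right)} m{\left(3,\left(-2\right) \left(-1\right) \right)} = 2 - 108 = -106$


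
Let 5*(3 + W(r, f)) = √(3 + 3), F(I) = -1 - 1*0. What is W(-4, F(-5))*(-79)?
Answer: 237 - 79*√6/5 ≈ 198.30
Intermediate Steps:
F(I) = -1 (F(I) = -1 + 0 = -1)
W(r, f) = -3 + √6/5 (W(r, f) = -3 + √(3 + 3)/5 = -3 + √6/5)
W(-4, F(-5))*(-79) = (-3 + √6/5)*(-79) = 237 - 79*√6/5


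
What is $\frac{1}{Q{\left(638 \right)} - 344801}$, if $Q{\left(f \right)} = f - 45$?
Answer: $- \frac{1}{344208} \approx -2.9052 \cdot 10^{-6}$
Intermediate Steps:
$Q{\left(f \right)} = -45 + f$ ($Q{\left(f \right)} = f - 45 = -45 + f$)
$\frac{1}{Q{\left(638 \right)} - 344801} = \frac{1}{\left(-45 + 638\right) - 344801} = \frac{1}{593 - 344801} = \frac{1}{-344208} = - \frac{1}{344208}$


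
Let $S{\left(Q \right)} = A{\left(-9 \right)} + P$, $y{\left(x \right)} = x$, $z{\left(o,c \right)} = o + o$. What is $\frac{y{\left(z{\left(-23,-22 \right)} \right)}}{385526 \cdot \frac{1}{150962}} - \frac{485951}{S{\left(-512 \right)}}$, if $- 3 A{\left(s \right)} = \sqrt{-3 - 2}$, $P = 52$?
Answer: $- \frac{1909724060950}{204001921} - \frac{1457853 i \sqrt{5}}{24341} \approx -9361.3 - 133.92 i$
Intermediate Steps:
$A{\left(s \right)} = - \frac{i \sqrt{5}}{3}$ ($A{\left(s \right)} = - \frac{\sqrt{-3 - 2}}{3} = - \frac{\sqrt{-5}}{3} = - \frac{i \sqrt{5}}{3}$)
$z{\left(o,c \right)} = 2 o$
$S{\left(Q \right)} = 52 - \frac{i \sqrt{5}}{3}$ ($S{\left(Q \right)} = - \frac{i \sqrt{5}}{3} + 52 = 52 - \frac{i \sqrt{5}}{3}$)
$\frac{y{\left(z{\left(-23,-22 \right)} \right)}}{385526 \cdot \frac{1}{150962}} - \frac{485951}{S{\left(-512 \right)}} = \frac{2 \left(-23\right)}{385526 \cdot \frac{1}{150962}} - \frac{485951}{52 - \frac{i \sqrt{5}}{3}} = - \frac{46}{385526 \cdot \frac{1}{150962}} - \frac{485951}{52 - \frac{i \sqrt{5}}{3}} = - \frac{46}{\frac{192763}{75481}} - \frac{485951}{52 - \frac{i \sqrt{5}}{3}} = \left(-46\right) \frac{75481}{192763} - \frac{485951}{52 - \frac{i \sqrt{5}}{3}} = - \frac{150962}{8381} - \frac{485951}{52 - \frac{i \sqrt{5}}{3}}$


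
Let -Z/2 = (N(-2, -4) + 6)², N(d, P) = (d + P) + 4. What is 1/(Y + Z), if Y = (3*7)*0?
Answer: -1/32 ≈ -0.031250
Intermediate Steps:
Y = 0 (Y = 21*0 = 0)
N(d, P) = 4 + P + d (N(d, P) = (P + d) + 4 = 4 + P + d)
Z = -32 (Z = -2*((4 - 4 - 2) + 6)² = -2*(-2 + 6)² = -2*4² = -2*16 = -32)
1/(Y + Z) = 1/(0 - 32) = 1/(-32) = -1/32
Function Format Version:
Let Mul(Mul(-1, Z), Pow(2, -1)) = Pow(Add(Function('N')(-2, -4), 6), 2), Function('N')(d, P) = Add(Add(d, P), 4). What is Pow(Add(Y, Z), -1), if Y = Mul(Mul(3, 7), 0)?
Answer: Rational(-1, 32) ≈ -0.031250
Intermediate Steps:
Y = 0 (Y = Mul(21, 0) = 0)
Function('N')(d, P) = Add(4, P, d) (Function('N')(d, P) = Add(Add(P, d), 4) = Add(4, P, d))
Z = -32 (Z = Mul(-2, Pow(Add(Add(4, -4, -2), 6), 2)) = Mul(-2, Pow(Add(-2, 6), 2)) = Mul(-2, Pow(4, 2)) = Mul(-2, 16) = -32)
Pow(Add(Y, Z), -1) = Pow(Add(0, -32), -1) = Pow(-32, -1) = Rational(-1, 32)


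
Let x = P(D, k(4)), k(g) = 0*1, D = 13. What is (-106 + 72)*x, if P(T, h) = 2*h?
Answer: 0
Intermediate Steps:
k(g) = 0
x = 0 (x = 2*0 = 0)
(-106 + 72)*x = (-106 + 72)*0 = -34*0 = 0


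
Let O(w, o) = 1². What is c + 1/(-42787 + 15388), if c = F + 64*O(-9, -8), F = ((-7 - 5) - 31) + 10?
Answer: 849368/27399 ≈ 31.000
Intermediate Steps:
O(w, o) = 1
F = -33 (F = ((-7 - 1*5) - 31) + 10 = ((-7 - 5) - 31) + 10 = (-12 - 31) + 10 = -43 + 10 = -33)
c = 31 (c = -33 + 64*1 = -33 + 64 = 31)
c + 1/(-42787 + 15388) = 31 + 1/(-42787 + 15388) = 31 + 1/(-27399) = 31 - 1/27399 = 849368/27399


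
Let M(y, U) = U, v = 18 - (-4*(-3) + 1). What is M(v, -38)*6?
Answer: -228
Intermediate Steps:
v = 5 (v = 18 - (12 + 1) = 18 - 1*13 = 18 - 13 = 5)
M(v, -38)*6 = -38*6 = -228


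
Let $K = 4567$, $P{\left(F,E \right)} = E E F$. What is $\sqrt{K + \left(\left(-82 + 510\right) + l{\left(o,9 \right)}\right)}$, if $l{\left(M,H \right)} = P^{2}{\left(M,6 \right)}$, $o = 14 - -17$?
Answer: $3 \sqrt{138939} \approx 1118.2$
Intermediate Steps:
$o = 31$ ($o = 14 + 17 = 31$)
$P{\left(F,E \right)} = F E^{2}$ ($P{\left(F,E \right)} = E^{2} F = F E^{2}$)
$l{\left(M,H \right)} = 1296 M^{2}$ ($l{\left(M,H \right)} = \left(M 6^{2}\right)^{2} = \left(M 36\right)^{2} = \left(36 M\right)^{2} = 1296 M^{2}$)
$\sqrt{K + \left(\left(-82 + 510\right) + l{\left(o,9 \right)}\right)} = \sqrt{4567 + \left(\left(-82 + 510\right) + 1296 \cdot 31^{2}\right)} = \sqrt{4567 + \left(428 + 1296 \cdot 961\right)} = \sqrt{4567 + \left(428 + 1245456\right)} = \sqrt{4567 + 1245884} = \sqrt{1250451} = 3 \sqrt{138939}$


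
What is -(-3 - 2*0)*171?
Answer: 513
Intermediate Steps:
-(-3 - 2*0)*171 = -(-3 + 0)*171 = -(-3)*171 = -1*(-513) = 513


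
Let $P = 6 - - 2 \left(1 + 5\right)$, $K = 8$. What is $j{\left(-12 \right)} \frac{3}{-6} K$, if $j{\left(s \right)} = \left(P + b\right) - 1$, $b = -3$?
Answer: $-56$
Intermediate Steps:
$P = 18$ ($P = 6 - \left(-2\right) 6 = 6 - -12 = 6 + 12 = 18$)
$j{\left(s \right)} = 14$ ($j{\left(s \right)} = \left(18 - 3\right) - 1 = 15 - 1 = 14$)
$j{\left(-12 \right)} \frac{3}{-6} K = 14 \frac{3}{-6} \cdot 8 = 14 \cdot 3 \left(- \frac{1}{6}\right) 8 = 14 \left(\left(- \frac{1}{2}\right) 8\right) = 14 \left(-4\right) = -56$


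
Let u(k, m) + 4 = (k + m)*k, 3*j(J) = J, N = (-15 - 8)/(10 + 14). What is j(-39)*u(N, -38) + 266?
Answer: -96397/576 ≈ -167.36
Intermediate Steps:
N = -23/24 ≈ -0.95833
j(J) = J/3
u(k, m) = -4 + k*(k + m) (u(k, m) = -4 + (k + m)*k = -4 + k*(k + m))
j(-39)*u(N, -38) + 266 = ((⅓)*(-39))*(-4 + (-23/24)² - 23/24*(-38)) + 266 = -13*(-4 + 529/576 + 437/12) + 266 = -13*19201/576 + 266 = -249613/576 + 266 = -96397/576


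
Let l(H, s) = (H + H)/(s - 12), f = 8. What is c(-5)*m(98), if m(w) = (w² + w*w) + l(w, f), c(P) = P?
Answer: -95795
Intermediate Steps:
l(H, s) = 2*H/(-12 + s) (l(H, s) = (2*H)/(-12 + s) = 2*H/(-12 + s))
m(w) = 2*w² - w/2 (m(w) = (w² + w*w) + 2*w/(-12 + 8) = (w² + w²) + 2*w/(-4) = 2*w² + 2*w*(-¼) = 2*w² - w/2)
c(-5)*m(98) = -5*98*(-1 + 4*98)/2 = -5*98*(-1 + 392)/2 = -5*98*391/2 = -5*19159 = -95795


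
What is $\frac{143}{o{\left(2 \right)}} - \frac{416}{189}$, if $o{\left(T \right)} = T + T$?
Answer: $\frac{25363}{756} \approx 33.549$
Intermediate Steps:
$o{\left(T \right)} = 2 T$
$\frac{143}{o{\left(2 \right)}} - \frac{416}{189} = \frac{143}{2 \cdot 2} - \frac{416}{189} = \frac{143}{4} - \frac{416}{189} = \frac{25363}{756}$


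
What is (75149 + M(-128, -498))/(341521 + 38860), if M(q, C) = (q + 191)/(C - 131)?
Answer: 47268658/239259649 ≈ 0.19756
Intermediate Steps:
M(q, C) = (191 + q)/(-131 + C)
(75149 + M(-128, -498))/(341521 + 38860) = (75149 + (191 - 128)/(-131 - 498))/(341521 + 38860) = (75149 + 63/(-629))/380381 = (75149 - 1/629*63)*(1/380381) = (75149 - 63/629)*(1/380381) = (47268658/629)*(1/380381) = 47268658/239259649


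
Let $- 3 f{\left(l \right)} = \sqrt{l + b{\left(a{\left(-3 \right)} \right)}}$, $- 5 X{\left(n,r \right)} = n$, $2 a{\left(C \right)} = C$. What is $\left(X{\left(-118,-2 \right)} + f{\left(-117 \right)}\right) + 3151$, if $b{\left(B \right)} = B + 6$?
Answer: $\frac{15873}{5} - \frac{5 i \sqrt{2}}{2} \approx 3174.6 - 3.5355 i$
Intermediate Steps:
$a{\left(C \right)} = \frac{C}{2}$
$X{\left(n,r \right)} = - \frac{n}{5}$
$b{\left(B \right)} = 6 + B$
$f{\left(l \right)} = - \frac{\sqrt{\frac{9}{2} + l}}{3}$ ($f{\left(l \right)} = - \frac{\sqrt{l + \left(6 + \frac{1}{2} \left(-3\right)\right)}}{3} = - \frac{\sqrt{l + \left(6 - \frac{3}{2}\right)}}{3} = - \frac{\sqrt{l + \frac{9}{2}}}{3} = - \frac{\sqrt{\frac{9}{2} + l}}{3}$)
$\left(X{\left(-118,-2 \right)} + f{\left(-117 \right)}\right) + 3151 = \left(\left(- \frac{1}{5}\right) \left(-118\right) - \frac{\sqrt{18 + 4 \left(-117\right)}}{6}\right) + 3151 = \left(\frac{118}{5} - \frac{\sqrt{18 - 468}}{6}\right) + 3151 = \left(\frac{118}{5} - \frac{\sqrt{-450}}{6}\right) + 3151 = \left(\frac{118}{5} - \frac{15 i \sqrt{2}}{6}\right) + 3151 = \left(\frac{118}{5} - \frac{5 i \sqrt{2}}{2}\right) + 3151 = \frac{15873}{5} - \frac{5 i \sqrt{2}}{2}$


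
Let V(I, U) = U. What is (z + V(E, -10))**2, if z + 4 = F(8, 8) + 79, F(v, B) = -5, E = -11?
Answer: 3600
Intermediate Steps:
z = 70 (z = -4 + (-5 + 79) = -4 + 74 = 70)
(z + V(E, -10))**2 = (70 - 10)**2 = 60**2 = 3600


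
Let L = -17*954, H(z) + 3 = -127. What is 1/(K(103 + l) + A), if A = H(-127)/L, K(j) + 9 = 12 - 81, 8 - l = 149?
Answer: -8109/632437 ≈ -0.012822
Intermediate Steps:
l = -141 (l = 8 - 1*149 = 8 - 149 = -141)
H(z) = -130 (H(z) = -3 - 127 = -130)
L = -16218
K(j) = -78 (K(j) = -9 + (12 - 81) = -9 - 69 = -78)
A = 65/8109 (A = -130/(-16218) = -130*(-1/16218) = 65/8109 ≈ 0.0080158)
1/(K(103 + l) + A) = 1/(-78 + 65/8109) = 1/(-632437/8109) = -8109/632437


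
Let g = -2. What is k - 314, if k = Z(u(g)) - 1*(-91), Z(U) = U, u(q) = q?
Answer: -225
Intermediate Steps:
k = 89 (k = -2 - 1*(-91) = -2 + 91 = 89)
k - 314 = 89 - 314 = -225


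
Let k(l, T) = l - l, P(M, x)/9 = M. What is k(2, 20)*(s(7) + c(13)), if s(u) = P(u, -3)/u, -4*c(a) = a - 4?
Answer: 0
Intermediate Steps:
c(a) = 1 - a/4 (c(a) = -(a - 4)/4 = -(-4 + a)/4 = 1 - a/4)
P(M, x) = 9*M
s(u) = 9 (s(u) = (9*u)/u = 9)
k(l, T) = 0
k(2, 20)*(s(7) + c(13)) = 0*(9 + (1 - ¼*13)) = 0*(9 + (1 - 13/4)) = 0*(9 - 9/4) = 0*(27/4) = 0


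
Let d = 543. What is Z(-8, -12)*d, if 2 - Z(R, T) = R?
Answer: 5430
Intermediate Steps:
Z(R, T) = 2 - R
Z(-8, -12)*d = (2 - 1*(-8))*543 = (2 + 8)*543 = 10*543 = 5430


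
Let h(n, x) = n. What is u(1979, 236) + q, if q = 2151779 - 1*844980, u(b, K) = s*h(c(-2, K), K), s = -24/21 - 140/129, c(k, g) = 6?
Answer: 393342475/301 ≈ 1.3068e+6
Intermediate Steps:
s = -2012/903 (s = -24*1/21 - 140*1/129 = -8/7 - 140/129 = -2012/903 ≈ -2.2281)
u(b, K) = -4024/301 (u(b, K) = -2012/903*6 = -4024/301)
q = 1306799 (q = 2151779 - 844980 = 1306799)
u(1979, 236) + q = -4024/301 + 1306799 = 393342475/301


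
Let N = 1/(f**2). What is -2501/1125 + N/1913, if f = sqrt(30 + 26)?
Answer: -267926003/120519000 ≈ -2.2231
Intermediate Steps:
f = 2*sqrt(14) (f = sqrt(56) = 2*sqrt(14) ≈ 7.4833)
N = 1/56 (N = 1/((2*sqrt(14))**2) = 1/56 ≈ 0.017857)
-2501/1125 + N/1913 = -2501/1125 + (1/56)/1913 = -2501*1/1125 + (1/56)*(1/1913) = -2501/1125 + 1/107128 = -267926003/120519000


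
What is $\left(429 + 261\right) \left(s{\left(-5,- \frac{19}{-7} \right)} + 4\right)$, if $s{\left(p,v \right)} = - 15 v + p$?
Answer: $- \frac{201480}{7} \approx -28783.0$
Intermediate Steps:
$s{\left(p,v \right)} = p - 15 v$
$\left(429 + 261\right) \left(s{\left(-5,- \frac{19}{-7} \right)} + 4\right) = \left(429 + 261\right) \left(\left(-5 - 15 \left(- \frac{19}{-7}\right)\right) + 4\right) = 690 \left(\left(-5 - 15 \left(\left(-19\right) \left(- \frac{1}{7}\right)\right)\right) + 4\right) = 690 \left(\left(-5 - \frac{285}{7}\right) + 4\right) = 690 \left(- \frac{320}{7} + 4\right) = 690 \left(- \frac{292}{7}\right) = - \frac{201480}{7}$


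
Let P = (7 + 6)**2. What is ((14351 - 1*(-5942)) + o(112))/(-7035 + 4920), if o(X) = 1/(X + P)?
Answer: -1900778/198105 ≈ -9.5948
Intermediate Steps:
P = 169 (P = 13**2 = 169)
o(X) = 1/(169 + X) (o(X) = 1/(X + 169) = 1/(169 + X))
((14351 - 1*(-5942)) + o(112))/(-7035 + 4920) = ((14351 - 1*(-5942)) + 1/(169 + 112))/(-7035 + 4920) = ((14351 + 5942) + 1/281)/(-2115) = (20293 + 1/281)*(-1/2115) = (5702334/281)*(-1/2115) = -1900778/198105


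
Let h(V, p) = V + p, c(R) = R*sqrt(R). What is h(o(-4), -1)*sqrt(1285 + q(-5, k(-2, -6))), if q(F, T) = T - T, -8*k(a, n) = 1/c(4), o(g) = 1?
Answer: 0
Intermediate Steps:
c(R) = R**(3/2)
k(a, n) = -1/64 (k(a, n) = -1/(8*(4**(3/2))) = -1/8/8 = -1/8*1/8 = -1/64)
q(F, T) = 0
h(o(-4), -1)*sqrt(1285 + q(-5, k(-2, -6))) = (1 - 1)*sqrt(1285 + 0) = 0*sqrt(1285) = 0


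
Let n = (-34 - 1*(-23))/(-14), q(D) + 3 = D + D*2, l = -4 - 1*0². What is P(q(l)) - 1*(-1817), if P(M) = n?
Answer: 25449/14 ≈ 1817.8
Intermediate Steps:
l = -4 (l = -4 - 1*0 = -4 + 0 = -4)
q(D) = -3 + 3*D (q(D) = -3 + (D + D*2) = -3 + (D + 2*D) = -3 + 3*D)
n = 11/14 (n = (-34 + 23)*(-1/14) = -11*(-1/14) = 11/14 ≈ 0.78571)
P(M) = 11/14
P(q(l)) - 1*(-1817) = 11/14 - 1*(-1817) = 11/14 + 1817 = 25449/14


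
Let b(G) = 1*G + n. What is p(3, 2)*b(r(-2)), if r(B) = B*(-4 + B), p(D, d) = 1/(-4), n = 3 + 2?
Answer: -17/4 ≈ -4.2500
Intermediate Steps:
n = 5
p(D, d) = -1/4
b(G) = 5 + G (b(G) = 1*G + 5 = G + 5 = 5 + G)
p(3, 2)*b(r(-2)) = -(5 - 2*(-4 - 2))/4 = -(5 - 2*(-6))/4 = -(5 + 12)/4 = -1/4*17 = -17/4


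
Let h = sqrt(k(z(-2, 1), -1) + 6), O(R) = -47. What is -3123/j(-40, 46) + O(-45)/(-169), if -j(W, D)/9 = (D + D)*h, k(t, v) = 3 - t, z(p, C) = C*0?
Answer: 71615/46644 ≈ 1.5354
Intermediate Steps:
z(p, C) = 0
h = 3 (h = sqrt((3 - 1*0) + 6) = sqrt((3 + 0) + 6) = sqrt(3 + 6) = sqrt(9) = 3)
j(W, D) = -54*D (j(W, D) = -9*(D + D)*3 = -9*2*D*3 = -54*D)
-3123/j(-40, 46) + O(-45)/(-169) = -3123/((-54*46)) - 47/(-169) = -3123/(-2484) - 47*(-1/169) = -3123*(-1/2484) + 47/169 = 347/276 + 47/169 = 71615/46644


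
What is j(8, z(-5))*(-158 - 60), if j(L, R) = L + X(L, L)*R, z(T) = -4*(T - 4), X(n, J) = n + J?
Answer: -127312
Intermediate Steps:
X(n, J) = J + n
z(T) = 16 - 4*T (z(T) = -4*(-4 + T) = 16 - 4*T)
j(L, R) = L + 2*L*R (j(L, R) = L + (L + L)*R = L + (2*L)*R = L + 2*L*R)
j(8, z(-5))*(-158 - 60) = (8*(1 + 2*(16 - 4*(-5))))*(-158 - 60) = (8*(1 + 2*(16 + 20)))*(-218) = (8*(1 + 2*36))*(-218) = (8*(1 + 72))*(-218) = (8*73)*(-218) = 584*(-218) = -127312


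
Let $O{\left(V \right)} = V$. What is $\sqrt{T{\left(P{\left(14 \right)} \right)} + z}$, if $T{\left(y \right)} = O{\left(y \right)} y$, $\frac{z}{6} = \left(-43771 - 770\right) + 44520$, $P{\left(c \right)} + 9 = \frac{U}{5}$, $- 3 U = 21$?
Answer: $\frac{i \sqrt{446}}{5} \approx 4.2237 i$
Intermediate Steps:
$U = -7$ ($U = \left(- \frac{1}{3}\right) 21 = -7$)
$P{\left(c \right)} = - \frac{52}{5}$ ($P{\left(c \right)} = -9 - \frac{7}{5} = - \frac{52}{5}$)
$z = -126$ ($z = 6 \left(\left(-43771 - 770\right) + 44520\right) = 6 \left(-44541 + 44520\right) = 6 \left(-21\right) = -126$)
$T{\left(y \right)} = y^{2}$ ($T{\left(y \right)} = y y = y^{2}$)
$\sqrt{T{\left(P{\left(14 \right)} \right)} + z} = \sqrt{\left(- \frac{52}{5}\right)^{2} - 126} = \sqrt{\frac{2704}{25} - 126} = \sqrt{- \frac{446}{25}} = \frac{i \sqrt{446}}{5}$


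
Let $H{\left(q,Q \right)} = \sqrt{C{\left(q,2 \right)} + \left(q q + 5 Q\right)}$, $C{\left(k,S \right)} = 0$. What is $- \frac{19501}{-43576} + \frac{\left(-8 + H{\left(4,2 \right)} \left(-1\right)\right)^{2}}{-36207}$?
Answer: $\frac{78016763}{175306248} - \frac{16 \sqrt{26}}{36207} \approx 0.44278$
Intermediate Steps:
$H{\left(q,Q \right)} = \sqrt{q^{2} + 5 Q}$ ($H{\left(q,Q \right)} = \sqrt{0 + \left(q q + 5 Q\right)} = \sqrt{0 + \left(q^{2} + 5 Q\right)} = \sqrt{q^{2} + 5 Q}$)
$- \frac{19501}{-43576} + \frac{\left(-8 + H{\left(4,2 \right)} \left(-1\right)\right)^{2}}{-36207} = - \frac{19501}{-43576} + \frac{\left(-8 + \sqrt{4^{2} + 5 \cdot 2} \left(-1\right)\right)^{2}}{-36207} = \left(-19501\right) \left(- \frac{1}{43576}\right) + \left(-8 + \sqrt{16 + 10} \left(-1\right)\right)^{2} \left(- \frac{1}{36207}\right) = \frac{19501}{43576} + \left(-8 + \sqrt{26} \left(-1\right)\right)^{2} \left(- \frac{1}{36207}\right) = \frac{19501}{43576} + \left(-8 - \sqrt{26}\right)^{2} \left(- \frac{1}{36207}\right) = \frac{19501}{43576} - \frac{\left(-8 - \sqrt{26}\right)^{2}}{36207}$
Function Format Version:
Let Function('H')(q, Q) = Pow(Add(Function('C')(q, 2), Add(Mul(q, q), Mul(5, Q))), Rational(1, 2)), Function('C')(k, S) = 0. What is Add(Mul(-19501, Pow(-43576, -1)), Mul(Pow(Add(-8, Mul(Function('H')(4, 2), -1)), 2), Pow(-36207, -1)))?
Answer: Add(Rational(78016763, 175306248), Mul(Rational(-16, 36207), Pow(26, Rational(1, 2)))) ≈ 0.44278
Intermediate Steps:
Function('H')(q, Q) = Pow(Add(Pow(q, 2), Mul(5, Q)), Rational(1, 2)) (Function('H')(q, Q) = Pow(Add(0, Add(Mul(q, q), Mul(5, Q))), Rational(1, 2)) = Pow(Add(0, Add(Pow(q, 2), Mul(5, Q))), Rational(1, 2)) = Pow(Add(Pow(q, 2), Mul(5, Q)), Rational(1, 2)))
Add(Mul(-19501, Pow(-43576, -1)), Mul(Pow(Add(-8, Mul(Function('H')(4, 2), -1)), 2), Pow(-36207, -1))) = Add(Mul(-19501, Pow(-43576, -1)), Mul(Pow(Add(-8, Mul(Pow(Add(Pow(4, 2), Mul(5, 2)), Rational(1, 2)), -1)), 2), Pow(-36207, -1))) = Add(Mul(-19501, Rational(-1, 43576)), Mul(Pow(Add(-8, Mul(Pow(Add(16, 10), Rational(1, 2)), -1)), 2), Rational(-1, 36207))) = Add(Rational(19501, 43576), Mul(Pow(Add(-8, Mul(Pow(26, Rational(1, 2)), -1)), 2), Rational(-1, 36207))) = Add(Rational(19501, 43576), Mul(Pow(Add(-8, Mul(-1, Pow(26, Rational(1, 2)))), 2), Rational(-1, 36207))) = Add(Rational(19501, 43576), Mul(Rational(-1, 36207), Pow(Add(-8, Mul(-1, Pow(26, Rational(1, 2)))), 2)))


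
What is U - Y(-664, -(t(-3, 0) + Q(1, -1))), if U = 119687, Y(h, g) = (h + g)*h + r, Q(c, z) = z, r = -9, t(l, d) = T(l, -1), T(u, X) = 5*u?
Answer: -310576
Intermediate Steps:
t(l, d) = 5*l
Y(h, g) = -9 + h*(g + h) (Y(h, g) = (h + g)*h - 9 = (g + h)*h - 9 = h*(g + h) - 9 = -9 + h*(g + h))
U - Y(-664, -(t(-3, 0) + Q(1, -1))) = 119687 - (-9 + (-664)² - (5*(-3) - 1)*(-664)) = 119687 - (-9 + 440896 - (-15 - 1)*(-664)) = 119687 - (-9 + 440896 - 1*(-16)*(-664)) = 119687 - (-9 + 440896 + 16*(-664)) = 119687 - (-9 + 440896 - 10624) = 119687 - 1*430263 = 119687 - 430263 = -310576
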